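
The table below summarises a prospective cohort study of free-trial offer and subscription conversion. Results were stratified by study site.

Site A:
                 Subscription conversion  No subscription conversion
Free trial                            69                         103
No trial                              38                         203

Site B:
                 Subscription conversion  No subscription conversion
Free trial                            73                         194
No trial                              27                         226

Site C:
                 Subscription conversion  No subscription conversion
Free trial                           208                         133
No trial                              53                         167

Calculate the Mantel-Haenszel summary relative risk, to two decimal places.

RR_MH = Σ(aᵢ·n₀ᵢ/nᵢ) / Σ(cᵢ·n₁ᵢ/nᵢ), with n₁ᵢ = aᵢ+bᵢ (exposed), n₀ᵢ = cᵢ+dᵢ (unexposed), nᵢ = n₁ᵢ+n₀ᵢ.
Stratum 1 (Site A): n₁ = 172, n₀ = 241, n = 413; a·n₀/n = 69·241/413 = 40.2639; c·n₁/n = 38·172/413 = 15.8257
Stratum 2 (Site B): n₁ = 267, n₀ = 253, n = 520; a·n₀/n = 73·253/520 = 35.5173; c·n₁/n = 27·267/520 = 13.8635
Stratum 3 (Site C): n₁ = 341, n₀ = 220, n = 561; a·n₀/n = 208·220/561 = 81.5686; c·n₁/n = 53·341/561 = 32.2157
RR_MH = (40.2639 + 35.5173 + 81.5686) / (15.8257 + 13.8635 + 32.2157) = 157.3499 / 61.9048 = 2.54180

2.54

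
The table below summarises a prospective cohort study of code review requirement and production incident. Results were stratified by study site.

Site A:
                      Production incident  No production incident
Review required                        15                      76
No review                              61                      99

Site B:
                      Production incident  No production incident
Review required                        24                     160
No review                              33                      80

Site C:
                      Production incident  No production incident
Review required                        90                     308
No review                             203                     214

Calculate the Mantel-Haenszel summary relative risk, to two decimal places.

RR_MH = Σ(aᵢ·n₀ᵢ/nᵢ) / Σ(cᵢ·n₁ᵢ/nᵢ), with n₁ᵢ = aᵢ+bᵢ (exposed), n₀ᵢ = cᵢ+dᵢ (unexposed), nᵢ = n₁ᵢ+n₀ᵢ.
Stratum 1 (Site A): n₁ = 91, n₀ = 160, n = 251; a·n₀/n = 15·160/251 = 9.5618; c·n₁/n = 61·91/251 = 22.1155
Stratum 2 (Site B): n₁ = 184, n₀ = 113, n = 297; a·n₀/n = 24·113/297 = 9.1313; c·n₁/n = 33·184/297 = 20.4444
Stratum 3 (Site C): n₁ = 398, n₀ = 417, n = 815; a·n₀/n = 90·417/815 = 46.0491; c·n₁/n = 203·398/815 = 99.1337
RR_MH = (9.5618 + 9.1313 + 46.0491) / (22.1155 + 20.4444 + 99.1337) = 64.7421 / 141.6937 = 0.45692

0.46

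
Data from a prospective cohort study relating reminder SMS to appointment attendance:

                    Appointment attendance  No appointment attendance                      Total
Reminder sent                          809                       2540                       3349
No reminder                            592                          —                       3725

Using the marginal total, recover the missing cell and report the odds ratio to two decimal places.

The missing cell is in the unexposed row: 3725 − 592 = 3133.
So a = 809, b = 2540, c = 592, d = 3133.
OR = (a·d)/(b·c) = (809 × 3133) / (2540 × 592) = 2534597 / 1503680 = 1.68560

1.69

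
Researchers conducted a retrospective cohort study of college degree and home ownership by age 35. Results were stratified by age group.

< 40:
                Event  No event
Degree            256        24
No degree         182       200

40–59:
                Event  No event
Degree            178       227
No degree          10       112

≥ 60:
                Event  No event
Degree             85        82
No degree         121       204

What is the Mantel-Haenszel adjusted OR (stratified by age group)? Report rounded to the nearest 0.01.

OR_MH = Σ(aᵢdᵢ/nᵢ) / Σ(bᵢcᵢ/nᵢ), where nᵢ is the stratum total.
Stratum 1 (< 40): n = 662; a·d/n = 256·200/662 = 77.3414; b·c/n = 24·182/662 = 6.5982
Stratum 2 (40–59): n = 527; a·d/n = 178·112/527 = 37.8292; b·c/n = 227·10/527 = 4.3074
Stratum 3 (≥ 60): n = 492; a·d/n = 85·204/492 = 35.2439; b·c/n = 82·121/492 = 20.1667
OR_MH = (77.3414 + 37.8292 + 35.2439) / (6.5982 + 4.3074 + 20.1667) = 150.4145 / 31.0723 = 4.84080

4.84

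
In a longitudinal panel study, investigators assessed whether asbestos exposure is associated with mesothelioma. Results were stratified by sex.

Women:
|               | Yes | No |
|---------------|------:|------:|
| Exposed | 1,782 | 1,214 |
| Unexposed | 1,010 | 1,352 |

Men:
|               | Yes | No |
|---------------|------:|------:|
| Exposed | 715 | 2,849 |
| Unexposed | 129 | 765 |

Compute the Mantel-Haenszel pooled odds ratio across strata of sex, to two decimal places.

1.84

OR_MH = Σ(aᵢdᵢ/nᵢ) / Σ(bᵢcᵢ/nᵢ), where nᵢ is the stratum total.
Stratum 1 (Women): n = 5358; a·d/n = 1782·1352/5358 = 449.6573; b·c/n = 1214·1010/5358 = 228.8429
Stratum 2 (Men): n = 4458; a·d/n = 715·765/4458 = 122.6952; b·c/n = 2849·129/4458 = 82.4408
OR_MH = (449.6573 + 122.6952) / (228.8429 + 82.4408) = 572.3525 / 311.2836 = 1.83868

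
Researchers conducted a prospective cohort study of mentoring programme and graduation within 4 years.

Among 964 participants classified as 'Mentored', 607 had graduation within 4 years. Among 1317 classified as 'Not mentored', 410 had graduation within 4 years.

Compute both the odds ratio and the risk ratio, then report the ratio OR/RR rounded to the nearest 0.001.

From the description: a = 607, b = 357, c = 410, d = 907.
OR = (607·907)/(357·410) = 550549/146370 = 3.76135
Risk in exposed = 607/964 = 0.62967; risk in unexposed = 410/1317 = 0.31131; RR = 2.02262
OR/RR = 3.76135 / 2.02262 = 1.85965
The outcome is not rare, so the OR lies further from 1 than the RR.

1.860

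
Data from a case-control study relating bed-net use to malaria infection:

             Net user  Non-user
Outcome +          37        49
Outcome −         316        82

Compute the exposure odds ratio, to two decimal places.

0.20

Reading the table with exposure as columns: a = 37 (Net user, case), b = 316 (Net user, non-case), c = 49 (Non-user, case), d = 82.
OR = (a·d)/(b·c) = (37 × 82) / (316 × 49) = 3034 / 15484 = 0.19594
Exposure is associated with lower odds of malaria infection (OR = 0.20 < 1).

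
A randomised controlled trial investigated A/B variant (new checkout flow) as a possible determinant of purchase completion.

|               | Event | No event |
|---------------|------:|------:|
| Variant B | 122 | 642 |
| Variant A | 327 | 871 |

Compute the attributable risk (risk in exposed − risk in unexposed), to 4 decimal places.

Cells: a = 122, b = 642, c = 327, d = 871.
Risk in exposed = 122/764 = 0.159686; risk in unexposed = 327/1198 = 0.272955.
Risk difference = 0.159686 − 0.272955 = -0.113269

-0.1133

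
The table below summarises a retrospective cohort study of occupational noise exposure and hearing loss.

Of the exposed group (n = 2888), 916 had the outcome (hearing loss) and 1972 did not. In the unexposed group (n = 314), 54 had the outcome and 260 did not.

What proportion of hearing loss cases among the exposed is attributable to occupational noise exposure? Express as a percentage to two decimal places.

45.78

From the description: a = 916, b = 1972, c = 54, d = 260.
Risk in exposed = 916/2888 = 0.31717; risk in unexposed = 54/314 = 0.17197.
RR = 0.31717/0.17197 = 1.84431
AR% = (RR − 1)/RR × 100 = (1.84431 − 1)/1.84431 × 100 = 45.7792%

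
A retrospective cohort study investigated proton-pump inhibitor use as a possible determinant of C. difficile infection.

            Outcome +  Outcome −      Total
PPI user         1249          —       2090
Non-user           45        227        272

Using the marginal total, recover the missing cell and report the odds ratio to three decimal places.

The missing cell is in the exposed row: 2090 − 1249 = 841.
So a = 1249, b = 841, c = 45, d = 227.
OR = (a·d)/(b·c) = (1249 × 227) / (841 × 45) = 283523 / 37845 = 7.49169

7.492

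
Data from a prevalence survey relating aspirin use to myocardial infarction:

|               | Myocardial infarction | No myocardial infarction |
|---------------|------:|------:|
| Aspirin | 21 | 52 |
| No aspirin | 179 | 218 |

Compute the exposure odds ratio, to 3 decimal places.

Cells: a = 21, b = 52, c = 179, d = 218.
OR = (a·d)/(b·c) = (21 × 218) / (52 × 179) = 4578 / 9308 = 0.49183
Exposure is associated with lower odds of myocardial infarction (OR = 0.49 < 1).

0.492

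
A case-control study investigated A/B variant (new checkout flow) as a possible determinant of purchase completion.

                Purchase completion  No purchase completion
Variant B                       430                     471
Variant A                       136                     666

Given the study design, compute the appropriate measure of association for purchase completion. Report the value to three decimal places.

4.471

Cells: a = 430, b = 471, c = 136, d = 666.
This is a case-control study: participants were sampled on outcome status, so risks in the source population cannot be estimated directly — relative risk is not valid here. The odds ratio is the appropriate measure.
OR = (a·d)/(b·c) = (430 × 666) / (471 × 136) = 286380 / 64056 = 4.47078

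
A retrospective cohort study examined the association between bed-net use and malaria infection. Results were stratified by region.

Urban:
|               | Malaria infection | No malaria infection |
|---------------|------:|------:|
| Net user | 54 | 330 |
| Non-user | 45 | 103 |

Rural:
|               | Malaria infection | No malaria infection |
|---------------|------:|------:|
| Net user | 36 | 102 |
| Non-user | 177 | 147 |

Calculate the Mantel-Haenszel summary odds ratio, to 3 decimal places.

0.327

OR_MH = Σ(aᵢdᵢ/nᵢ) / Σ(bᵢcᵢ/nᵢ), where nᵢ is the stratum total.
Stratum 1 (Urban): n = 532; a·d/n = 54·103/532 = 10.4549; b·c/n = 330·45/532 = 27.9135
Stratum 2 (Rural): n = 462; a·d/n = 36·147/462 = 11.4545; b·c/n = 102·177/462 = 39.0779
OR_MH = (10.4549 + 11.4545) / (27.9135 + 39.0779) = 21.9094 / 66.9915 = 0.32705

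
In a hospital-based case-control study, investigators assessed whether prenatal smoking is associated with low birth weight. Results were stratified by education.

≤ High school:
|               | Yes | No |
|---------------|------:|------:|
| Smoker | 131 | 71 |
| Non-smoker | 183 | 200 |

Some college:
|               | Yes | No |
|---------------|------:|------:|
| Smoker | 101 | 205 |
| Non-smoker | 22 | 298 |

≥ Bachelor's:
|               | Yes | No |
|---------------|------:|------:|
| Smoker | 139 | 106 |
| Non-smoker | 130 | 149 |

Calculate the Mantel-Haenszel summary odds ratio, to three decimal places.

2.376

OR_MH = Σ(aᵢdᵢ/nᵢ) / Σ(bᵢcᵢ/nᵢ), where nᵢ is the stratum total.
Stratum 1 (≤ High school): n = 585; a·d/n = 131·200/585 = 44.7863; b·c/n = 71·183/585 = 22.2103
Stratum 2 (Some college): n = 626; a·d/n = 101·298/626 = 48.0799; b·c/n = 205·22/626 = 7.2045
Stratum 3 (≥ Bachelor's): n = 524; a·d/n = 139·149/524 = 39.5248; b·c/n = 106·130/524 = 26.2977
OR_MH = (44.7863 + 48.0799 + 39.5248) / (22.2103 + 7.2045 + 26.2977) = 132.3910 / 55.7124 = 2.37633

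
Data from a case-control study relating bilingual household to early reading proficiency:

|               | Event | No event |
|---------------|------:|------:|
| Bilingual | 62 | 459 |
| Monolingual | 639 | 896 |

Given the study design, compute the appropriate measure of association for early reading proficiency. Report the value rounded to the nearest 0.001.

Cells: a = 62, b = 459, c = 639, d = 896.
This is a case-control study: participants were sampled on outcome status, so risks in the source population cannot be estimated directly — relative risk is not valid here. The odds ratio is the appropriate measure.
OR = (a·d)/(b·c) = (62 × 896) / (459 × 639) = 55552 / 293301 = 0.18940

0.189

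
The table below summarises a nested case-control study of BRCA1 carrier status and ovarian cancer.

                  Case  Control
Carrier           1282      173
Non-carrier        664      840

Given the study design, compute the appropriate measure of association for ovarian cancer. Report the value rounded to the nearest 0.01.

Cells: a = 1282, b = 173, c = 664, d = 840.
This is a nested case-control study: participants were sampled on outcome status, so risks in the source population cannot be estimated directly — relative risk is not valid here. The odds ratio is the appropriate measure.
OR = (a·d)/(b·c) = (1282 × 840) / (173 × 664) = 1076880 / 114872 = 9.37461

9.37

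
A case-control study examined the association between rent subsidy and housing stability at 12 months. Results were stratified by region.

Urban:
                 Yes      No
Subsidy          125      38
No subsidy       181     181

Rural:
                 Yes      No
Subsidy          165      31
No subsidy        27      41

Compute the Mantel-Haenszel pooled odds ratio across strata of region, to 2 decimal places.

OR_MH = Σ(aᵢdᵢ/nᵢ) / Σ(bᵢcᵢ/nᵢ), where nᵢ is the stratum total.
Stratum 1 (Urban): n = 525; a·d/n = 125·181/525 = 43.0952; b·c/n = 38·181/525 = 13.1010
Stratum 2 (Rural): n = 264; a·d/n = 165·41/264 = 25.6250; b·c/n = 31·27/264 = 3.1705
OR_MH = (43.0952 + 25.6250) / (13.1010 + 3.1705) = 68.7202 / 16.2714 = 4.22337

4.22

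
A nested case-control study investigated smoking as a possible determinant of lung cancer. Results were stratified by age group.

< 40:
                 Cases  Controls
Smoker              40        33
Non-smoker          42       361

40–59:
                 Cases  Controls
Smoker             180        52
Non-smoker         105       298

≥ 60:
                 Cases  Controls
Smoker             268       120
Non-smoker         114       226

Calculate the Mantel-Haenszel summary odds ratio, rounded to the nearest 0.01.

OR_MH = Σ(aᵢdᵢ/nᵢ) / Σ(bᵢcᵢ/nᵢ), where nᵢ is the stratum total.
Stratum 1 (< 40): n = 476; a·d/n = 40·361/476 = 30.3361; b·c/n = 33·42/476 = 2.9118
Stratum 2 (40–59): n = 635; a·d/n = 180·298/635 = 84.4724; b·c/n = 52·105/635 = 8.5984
Stratum 3 (≥ 60): n = 728; a·d/n = 268·226/728 = 83.1978; b·c/n = 120·114/728 = 18.7912
OR_MH = (30.3361 + 84.4724 + 83.1978) / (2.9118 + 8.5984 + 18.7912) = 198.0064 / 30.3014 = 6.53456

6.53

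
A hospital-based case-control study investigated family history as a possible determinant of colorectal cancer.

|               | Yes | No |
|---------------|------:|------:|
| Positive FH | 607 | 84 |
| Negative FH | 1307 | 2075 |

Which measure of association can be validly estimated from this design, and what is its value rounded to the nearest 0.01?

Cells: a = 607, b = 84, c = 1307, d = 2075.
This is a hospital-based case-control study: participants were sampled on outcome status, so risks in the source population cannot be estimated directly — relative risk is not valid here. The odds ratio is the appropriate measure.
OR = (a·d)/(b·c) = (607 × 2075) / (84 × 1307) = 1259525 / 109788 = 11.47234

11.47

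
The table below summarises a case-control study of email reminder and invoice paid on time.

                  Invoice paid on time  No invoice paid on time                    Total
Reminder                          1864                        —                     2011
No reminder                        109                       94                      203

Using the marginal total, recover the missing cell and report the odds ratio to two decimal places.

The missing cell is in the exposed row: 2011 − 1864 = 147.
So a = 1864, b = 147, c = 109, d = 94.
OR = (a·d)/(b·c) = (1864 × 94) / (147 × 109) = 175216 / 16023 = 10.93528

10.94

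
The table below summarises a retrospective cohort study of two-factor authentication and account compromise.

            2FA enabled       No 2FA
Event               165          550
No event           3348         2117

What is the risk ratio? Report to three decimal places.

Reading the table with exposure as columns: a = 165 (2FA enabled, case), b = 3348 (2FA enabled, non-case), c = 550 (No 2FA, case), d = 2117.
Risk in exposed = 165/3513 = 0.04697; risk in unexposed = 550/2667 = 0.20622.
RR = 0.04697 / 0.20622 = 0.22775
The risk is 77% lower among the exposed than among the unexposed.

0.228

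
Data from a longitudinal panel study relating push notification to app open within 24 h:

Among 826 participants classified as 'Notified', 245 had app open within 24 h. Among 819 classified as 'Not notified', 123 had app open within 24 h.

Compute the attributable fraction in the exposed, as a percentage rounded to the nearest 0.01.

From the description: a = 245, b = 581, c = 123, d = 696.
Risk in exposed = 245/826 = 0.29661; risk in unexposed = 123/819 = 0.15018.
RR = 0.29661/0.15018 = 1.97499
AR% = (RR − 1)/RR × 100 = (1.97499 − 1)/1.97499 × 100 = 49.3668%

49.37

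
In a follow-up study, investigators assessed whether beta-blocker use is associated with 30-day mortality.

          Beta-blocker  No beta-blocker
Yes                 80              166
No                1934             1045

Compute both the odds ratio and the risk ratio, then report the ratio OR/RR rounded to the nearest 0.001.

0.899

Reading the table with exposure as columns: a = 80 (Beta-blocker, case), b = 1934 (Beta-blocker, non-case), c = 166 (No beta-blocker, case), d = 1045.
OR = (80·1045)/(1934·166) = 83600/321044 = 0.26040
Risk in exposed = 80/2014 = 0.03972; risk in unexposed = 166/1211 = 0.13708; RR = 0.28978
OR/RR = 0.26040 / 0.28978 = 0.89862
The outcome is not rare, so the OR lies further from 1 than the RR.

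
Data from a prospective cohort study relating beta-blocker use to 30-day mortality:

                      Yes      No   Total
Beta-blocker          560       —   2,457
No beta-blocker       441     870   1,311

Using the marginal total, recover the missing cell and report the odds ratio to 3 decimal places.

0.582

The missing cell is in the exposed row: 2457 − 560 = 1897.
So a = 560, b = 1897, c = 441, d = 870.
OR = (a·d)/(b·c) = (560 × 870) / (1897 × 441) = 487200 / 836577 = 0.58237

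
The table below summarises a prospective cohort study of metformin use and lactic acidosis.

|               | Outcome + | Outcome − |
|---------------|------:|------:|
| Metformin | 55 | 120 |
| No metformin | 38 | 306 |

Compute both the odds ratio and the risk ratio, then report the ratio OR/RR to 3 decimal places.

1.297

Cells: a = 55, b = 120, c = 38, d = 306.
OR = (55·306)/(120·38) = 16830/4560 = 3.69079
Risk in exposed = 55/175 = 0.31429; risk in unexposed = 38/344 = 0.11047; RR = 2.84511
OR/RR = 3.69079 / 2.84511 = 1.29724
The outcome is not rare, so the OR lies further from 1 than the RR.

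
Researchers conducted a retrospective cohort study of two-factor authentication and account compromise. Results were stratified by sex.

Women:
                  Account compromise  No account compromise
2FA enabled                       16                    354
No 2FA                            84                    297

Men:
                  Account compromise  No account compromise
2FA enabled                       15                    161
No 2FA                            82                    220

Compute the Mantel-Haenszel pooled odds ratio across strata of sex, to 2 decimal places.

OR_MH = Σ(aᵢdᵢ/nᵢ) / Σ(bᵢcᵢ/nᵢ), where nᵢ is the stratum total.
Stratum 1 (Women): n = 751; a·d/n = 16·297/751 = 6.3276; b·c/n = 354·84/751 = 39.5952
Stratum 2 (Men): n = 478; a·d/n = 15·220/478 = 6.9038; b·c/n = 161·82/478 = 27.6192
OR_MH = (6.3276 + 6.9038) / (39.5952 + 27.6192) = 13.2313 / 67.2145 = 0.19685

0.20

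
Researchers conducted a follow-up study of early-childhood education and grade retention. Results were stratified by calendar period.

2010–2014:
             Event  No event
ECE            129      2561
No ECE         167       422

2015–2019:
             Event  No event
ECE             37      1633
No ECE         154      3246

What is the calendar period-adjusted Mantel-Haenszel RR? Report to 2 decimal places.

0.26

RR_MH = Σ(aᵢ·n₀ᵢ/nᵢ) / Σ(cᵢ·n₁ᵢ/nᵢ), with n₁ᵢ = aᵢ+bᵢ (exposed), n₀ᵢ = cᵢ+dᵢ (unexposed), nᵢ = n₁ᵢ+n₀ᵢ.
Stratum 1 (2010–2014): n₁ = 2690, n₀ = 589, n = 3279; a·n₀/n = 129·589/3279 = 23.1720; c·n₁/n = 167·2690/3279 = 137.0021
Stratum 2 (2015–2019): n₁ = 1670, n₀ = 3400, n = 5070; a·n₀/n = 37·3400/5070 = 24.8126; c·n₁/n = 154·1670/5070 = 50.7258
RR_MH = (23.1720 + 24.8126) / (137.0021 + 50.7258) = 47.9846 / 187.7280 = 0.25561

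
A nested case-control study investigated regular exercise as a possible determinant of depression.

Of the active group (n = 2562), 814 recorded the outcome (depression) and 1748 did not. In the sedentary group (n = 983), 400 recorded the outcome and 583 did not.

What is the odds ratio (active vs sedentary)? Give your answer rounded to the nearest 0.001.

0.679

From the description: a = 814, b = 1748, c = 400, d = 583.
OR = (a·d)/(b·c) = (814 × 583) / (1748 × 400) = 474562 / 699200 = 0.67872
Exposure is associated with lower odds of depression (OR = 0.68 < 1).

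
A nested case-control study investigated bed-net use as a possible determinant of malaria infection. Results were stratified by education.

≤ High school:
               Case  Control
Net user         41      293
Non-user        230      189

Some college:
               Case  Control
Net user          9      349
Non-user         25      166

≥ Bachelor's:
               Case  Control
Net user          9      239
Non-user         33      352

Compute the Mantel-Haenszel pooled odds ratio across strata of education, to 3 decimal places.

0.153

OR_MH = Σ(aᵢdᵢ/nᵢ) / Σ(bᵢcᵢ/nᵢ), where nᵢ is the stratum total.
Stratum 1 (≤ High school): n = 753; a·d/n = 41·189/753 = 10.2908; b·c/n = 293·230/753 = 89.4954
Stratum 2 (Some college): n = 549; a·d/n = 9·166/549 = 2.7213; b·c/n = 349·25/549 = 15.8925
Stratum 3 (≥ Bachelor's): n = 633; a·d/n = 9·352/633 = 5.0047; b·c/n = 239·33/633 = 12.4597
OR_MH = (10.2908 + 2.7213 + 5.0047) / (89.4954 + 15.8925 + 12.4597) = 18.0169 / 117.8476 = 0.15288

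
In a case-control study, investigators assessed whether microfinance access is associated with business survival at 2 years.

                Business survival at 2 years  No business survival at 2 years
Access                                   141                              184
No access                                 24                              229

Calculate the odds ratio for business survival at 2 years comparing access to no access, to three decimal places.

7.312

Cells: a = 141, b = 184, c = 24, d = 229.
OR = (a·d)/(b·c) = (141 × 229) / (184 × 24) = 32289 / 4416 = 7.31182
The odds of business survival at 2 years are about 7.31 times as high in the access group.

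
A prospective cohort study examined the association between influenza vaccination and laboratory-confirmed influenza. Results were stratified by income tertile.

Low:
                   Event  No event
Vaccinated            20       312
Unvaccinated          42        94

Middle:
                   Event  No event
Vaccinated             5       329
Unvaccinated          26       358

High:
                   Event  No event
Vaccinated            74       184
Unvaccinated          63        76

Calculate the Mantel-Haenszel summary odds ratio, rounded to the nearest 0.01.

0.30

OR_MH = Σ(aᵢdᵢ/nᵢ) / Σ(bᵢcᵢ/nᵢ), where nᵢ is the stratum total.
Stratum 1 (Low): n = 468; a·d/n = 20·94/468 = 4.0171; b·c/n = 312·42/468 = 28.0000
Stratum 2 (Middle): n = 718; a·d/n = 5·358/718 = 2.4930; b·c/n = 329·26/718 = 11.9136
Stratum 3 (High): n = 397; a·d/n = 74·76/397 = 14.1662; b·c/n = 184·63/397 = 29.1990
OR_MH = (4.0171 + 2.4930 + 14.1662) / (28.0000 + 11.9136 + 29.1990) = 20.6764 / 69.1126 = 0.29917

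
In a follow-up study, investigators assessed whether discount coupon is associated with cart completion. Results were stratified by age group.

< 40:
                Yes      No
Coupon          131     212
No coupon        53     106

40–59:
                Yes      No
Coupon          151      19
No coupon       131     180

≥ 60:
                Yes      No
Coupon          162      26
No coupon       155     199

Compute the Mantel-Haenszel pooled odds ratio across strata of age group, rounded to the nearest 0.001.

OR_MH = Σ(aᵢdᵢ/nᵢ) / Σ(bᵢcᵢ/nᵢ), where nᵢ is the stratum total.
Stratum 1 (< 40): n = 502; a·d/n = 131·106/502 = 27.6614; b·c/n = 212·53/502 = 22.3825
Stratum 2 (40–59): n = 481; a·d/n = 151·180/481 = 56.5073; b·c/n = 19·131/481 = 5.1746
Stratum 3 (≥ 60): n = 542; a·d/n = 162·199/542 = 59.4797; b·c/n = 26·155/542 = 7.4354
OR_MH = (27.6614 + 56.5073 + 59.4797) / (22.3825 + 5.1746 + 7.4354) = 143.6483 / 34.9925 = 4.10511

4.105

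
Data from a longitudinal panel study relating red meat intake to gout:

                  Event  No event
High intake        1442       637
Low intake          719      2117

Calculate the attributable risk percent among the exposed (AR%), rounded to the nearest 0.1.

63.4

Cells: a = 1442, b = 637, c = 719, d = 2117.
Risk in exposed = 1442/2079 = 0.69360; risk in unexposed = 719/2836 = 0.25353.
RR = 0.69360/0.25353 = 2.73582
AR% = (RR − 1)/RR × 100 = (2.73582 − 1)/2.73582 × 100 = 63.4479%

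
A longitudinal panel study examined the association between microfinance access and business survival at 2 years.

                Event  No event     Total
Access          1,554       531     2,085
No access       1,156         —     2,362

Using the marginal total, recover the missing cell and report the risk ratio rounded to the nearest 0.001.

The missing cell is in the unexposed row: 2362 − 1156 = 1206.
So a = 1554, b = 531, c = 1156, d = 1206.
RR = [a/(a+b)] / [c/(c+d)] = (1554/2085) / (1156/2362) = 0.74532/0.48942 = 1.52288

1.523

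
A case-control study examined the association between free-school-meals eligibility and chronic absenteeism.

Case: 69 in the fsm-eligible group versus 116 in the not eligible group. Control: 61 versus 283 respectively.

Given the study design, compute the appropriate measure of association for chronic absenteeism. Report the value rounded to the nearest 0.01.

2.76

From the description: a = 69, b = 61, c = 116, d = 283.
This is a case-control study: participants were sampled on outcome status, so risks in the source population cannot be estimated directly — relative risk is not valid here. The odds ratio is the appropriate measure.
OR = (a·d)/(b·c) = (69 × 283) / (61 × 116) = 19527 / 7076 = 2.75961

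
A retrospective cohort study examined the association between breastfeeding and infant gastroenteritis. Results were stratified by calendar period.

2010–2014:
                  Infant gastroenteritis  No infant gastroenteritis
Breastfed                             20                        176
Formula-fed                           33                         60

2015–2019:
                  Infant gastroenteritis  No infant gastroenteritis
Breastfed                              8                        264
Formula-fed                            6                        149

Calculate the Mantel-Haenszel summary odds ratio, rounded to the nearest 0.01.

0.29

OR_MH = Σ(aᵢdᵢ/nᵢ) / Σ(bᵢcᵢ/nᵢ), where nᵢ is the stratum total.
Stratum 1 (2010–2014): n = 289; a·d/n = 20·60/289 = 4.1522; b·c/n = 176·33/289 = 20.0969
Stratum 2 (2015–2019): n = 427; a·d/n = 8·149/427 = 2.7916; b·c/n = 264·6/427 = 3.7096
OR_MH = (4.1522 + 2.7916) / (20.0969 + 3.7096) = 6.9438 / 23.8065 = 0.29168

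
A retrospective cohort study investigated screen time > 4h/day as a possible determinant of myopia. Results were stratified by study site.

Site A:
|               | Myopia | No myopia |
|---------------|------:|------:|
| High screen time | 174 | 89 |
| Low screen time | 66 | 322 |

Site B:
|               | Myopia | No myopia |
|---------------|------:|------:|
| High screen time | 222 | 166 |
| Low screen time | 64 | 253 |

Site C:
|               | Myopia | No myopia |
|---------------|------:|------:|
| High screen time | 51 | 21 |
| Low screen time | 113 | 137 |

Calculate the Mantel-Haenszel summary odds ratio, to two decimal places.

5.96

OR_MH = Σ(aᵢdᵢ/nᵢ) / Σ(bᵢcᵢ/nᵢ), where nᵢ is the stratum total.
Stratum 1 (Site A): n = 651; a·d/n = 174·322/651 = 86.0645; b·c/n = 89·66/651 = 9.0230
Stratum 2 (Site B): n = 705; a·d/n = 222·253/705 = 79.6681; b·c/n = 166·64/705 = 15.0695
Stratum 3 (Site C): n = 322; a·d/n = 51·137/322 = 21.6988; b·c/n = 21·113/322 = 7.3696
OR_MH = (86.0645 + 79.6681 + 21.6988) / (9.0230 + 15.0695 + 7.3696) = 187.4314 / 31.4621 = 5.95737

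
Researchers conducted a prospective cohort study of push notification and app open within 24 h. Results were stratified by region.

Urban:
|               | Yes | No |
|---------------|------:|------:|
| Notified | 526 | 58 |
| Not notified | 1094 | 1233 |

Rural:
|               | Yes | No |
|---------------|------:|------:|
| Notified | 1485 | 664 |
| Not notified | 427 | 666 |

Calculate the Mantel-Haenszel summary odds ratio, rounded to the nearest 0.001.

4.832

OR_MH = Σ(aᵢdᵢ/nᵢ) / Σ(bᵢcᵢ/nᵢ), where nᵢ is the stratum total.
Stratum 1 (Urban): n = 2911; a·d/n = 526·1233/2911 = 222.7956; b·c/n = 58·1094/2911 = 21.7973
Stratum 2 (Rural): n = 3242; a·d/n = 1485·666/3242 = 305.0617; b·c/n = 664·427/3242 = 87.4547
OR_MH = (222.7956 + 305.0617) / (21.7973 + 87.4547) = 527.8573 / 109.2520 = 4.83156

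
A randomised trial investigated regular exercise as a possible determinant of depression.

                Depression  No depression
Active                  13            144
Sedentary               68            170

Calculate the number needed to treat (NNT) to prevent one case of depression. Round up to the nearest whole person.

Risk in treated group = 13/157 = 0.08280; risk in control = 68/238 = 0.28571.
Absolute risk reduction = 0.28571 − 0.08280 = 0.20291
NNT = 1 / ARR = 1 / 0.20291 = 4.928 → round up → 5

5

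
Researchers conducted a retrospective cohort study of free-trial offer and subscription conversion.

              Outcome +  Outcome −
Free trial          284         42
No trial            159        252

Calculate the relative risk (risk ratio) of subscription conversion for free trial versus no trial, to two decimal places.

2.25

Cells: a = 284, b = 42, c = 159, d = 252.
Risk in exposed = 284/326 = 0.87117; risk in unexposed = 159/411 = 0.38686.
RR = 0.87117 / 0.38686 = 2.25188
The risk among the exposed is 2.25 times that among the unexposed.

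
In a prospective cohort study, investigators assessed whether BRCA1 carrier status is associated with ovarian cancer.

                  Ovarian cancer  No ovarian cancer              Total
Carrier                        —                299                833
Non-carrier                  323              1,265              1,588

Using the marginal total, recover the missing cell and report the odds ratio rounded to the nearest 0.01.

The missing cell is in the exposed row: 833 − 299 = 534.
So a = 534, b = 299, c = 323, d = 1265.
OR = (a·d)/(b·c) = (534 × 1265) / (299 × 323) = 675510 / 96577 = 6.99452

6.99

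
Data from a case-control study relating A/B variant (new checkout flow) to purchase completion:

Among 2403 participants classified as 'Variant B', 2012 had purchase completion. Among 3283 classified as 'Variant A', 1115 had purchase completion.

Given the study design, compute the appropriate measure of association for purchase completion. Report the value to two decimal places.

From the description: a = 2012, b = 391, c = 1115, d = 2168.
This is a case-control study: participants were sampled on outcome status, so risks in the source population cannot be estimated directly — relative risk is not valid here. The odds ratio is the appropriate measure.
OR = (a·d)/(b·c) = (2012 × 2168) / (391 × 1115) = 4362016 / 435965 = 10.00543

10.01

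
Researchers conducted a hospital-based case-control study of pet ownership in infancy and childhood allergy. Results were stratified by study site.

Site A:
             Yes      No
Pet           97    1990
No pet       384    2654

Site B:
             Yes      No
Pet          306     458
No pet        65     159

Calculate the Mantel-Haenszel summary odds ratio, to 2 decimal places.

OR_MH = Σ(aᵢdᵢ/nᵢ) / Σ(bᵢcᵢ/nᵢ), where nᵢ is the stratum total.
Stratum 1 (Site A): n = 5125; a·d/n = 97·2654/5125 = 50.2318; b·c/n = 1990·384/5125 = 149.1044
Stratum 2 (Site B): n = 988; a·d/n = 306·159/988 = 49.2449; b·c/n = 458·65/988 = 30.1316
OR_MH = (50.2318 + 49.2449) / (149.1044 + 30.1316) = 99.4767 / 179.2360 = 0.55500

0.56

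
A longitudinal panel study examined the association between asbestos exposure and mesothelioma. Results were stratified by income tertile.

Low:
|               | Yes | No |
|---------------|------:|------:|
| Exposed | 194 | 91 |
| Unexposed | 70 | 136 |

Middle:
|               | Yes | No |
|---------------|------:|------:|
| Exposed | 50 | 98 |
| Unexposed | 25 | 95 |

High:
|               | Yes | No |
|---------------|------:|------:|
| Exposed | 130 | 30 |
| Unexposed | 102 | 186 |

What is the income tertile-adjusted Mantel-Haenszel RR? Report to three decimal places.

2.062

RR_MH = Σ(aᵢ·n₀ᵢ/nᵢ) / Σ(cᵢ·n₁ᵢ/nᵢ), with n₁ᵢ = aᵢ+bᵢ (exposed), n₀ᵢ = cᵢ+dᵢ (unexposed), nᵢ = n₁ᵢ+n₀ᵢ.
Stratum 1 (Low): n₁ = 285, n₀ = 206, n = 491; a·n₀/n = 194·206/491 = 81.3931; c·n₁/n = 70·285/491 = 40.6314
Stratum 2 (Middle): n₁ = 148, n₀ = 120, n = 268; a·n₀/n = 50·120/268 = 22.3881; c·n₁/n = 25·148/268 = 13.8060
Stratum 3 (High): n₁ = 160, n₀ = 288, n = 448; a·n₀/n = 130·288/448 = 83.5714; c·n₁/n = 102·160/448 = 36.4286
RR_MH = (81.3931 + 22.3881 + 83.5714) / (40.6314 + 13.8060 + 36.4286) = 187.3526 / 90.8659 = 2.06186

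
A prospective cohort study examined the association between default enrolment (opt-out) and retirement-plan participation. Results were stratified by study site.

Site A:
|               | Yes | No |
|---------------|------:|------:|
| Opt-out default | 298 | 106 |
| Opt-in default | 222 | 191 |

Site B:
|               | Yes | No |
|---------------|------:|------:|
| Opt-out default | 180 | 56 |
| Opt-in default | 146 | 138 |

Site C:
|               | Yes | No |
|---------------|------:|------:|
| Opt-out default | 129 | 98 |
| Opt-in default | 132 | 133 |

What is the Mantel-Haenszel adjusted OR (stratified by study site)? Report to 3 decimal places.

2.151

OR_MH = Σ(aᵢdᵢ/nᵢ) / Σ(bᵢcᵢ/nᵢ), where nᵢ is the stratum total.
Stratum 1 (Site A): n = 817; a·d/n = 298·191/817 = 69.6671; b·c/n = 106·222/817 = 28.8029
Stratum 2 (Site B): n = 520; a·d/n = 180·138/520 = 47.7692; b·c/n = 56·146/520 = 15.7231
Stratum 3 (Site C): n = 492; a·d/n = 129·133/492 = 34.8720; b·c/n = 98·132/492 = 26.2927
OR_MH = (69.6671 + 47.7692 + 34.8720) / (28.8029 + 15.7231 + 26.2927) = 152.3083 / 70.8187 = 2.15068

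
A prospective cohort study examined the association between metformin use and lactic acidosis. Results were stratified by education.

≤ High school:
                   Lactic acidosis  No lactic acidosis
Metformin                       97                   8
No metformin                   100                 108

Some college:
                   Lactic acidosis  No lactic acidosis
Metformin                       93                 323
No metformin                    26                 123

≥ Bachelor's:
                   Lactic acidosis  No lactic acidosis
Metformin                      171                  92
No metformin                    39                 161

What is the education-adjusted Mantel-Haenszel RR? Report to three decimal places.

2.176

RR_MH = Σ(aᵢ·n₀ᵢ/nᵢ) / Σ(cᵢ·n₁ᵢ/nᵢ), with n₁ᵢ = aᵢ+bᵢ (exposed), n₀ᵢ = cᵢ+dᵢ (unexposed), nᵢ = n₁ᵢ+n₀ᵢ.
Stratum 1 (≤ High school): n₁ = 105, n₀ = 208, n = 313; a·n₀/n = 97·208/313 = 64.4601; c·n₁/n = 100·105/313 = 33.5463
Stratum 2 (Some college): n₁ = 416, n₀ = 149, n = 565; a·n₀/n = 93·149/565 = 24.5257; c·n₁/n = 26·416/565 = 19.1434
Stratum 3 (≥ Bachelor's): n₁ = 263, n₀ = 200, n = 463; a·n₀/n = 171·200/463 = 73.8661; c·n₁/n = 39·263/463 = 22.1533
RR_MH = (64.4601 + 24.5257 + 73.8661) / (33.5463 + 19.1434 + 22.1533) = 162.8518 / 74.8430 = 2.17591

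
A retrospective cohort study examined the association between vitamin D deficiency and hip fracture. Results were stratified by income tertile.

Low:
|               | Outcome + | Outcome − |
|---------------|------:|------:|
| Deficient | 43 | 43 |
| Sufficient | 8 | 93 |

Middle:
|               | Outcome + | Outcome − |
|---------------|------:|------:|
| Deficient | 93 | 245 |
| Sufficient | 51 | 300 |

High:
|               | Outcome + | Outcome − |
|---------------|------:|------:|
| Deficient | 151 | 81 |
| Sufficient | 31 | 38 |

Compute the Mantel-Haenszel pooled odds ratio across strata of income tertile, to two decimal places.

OR_MH = Σ(aᵢdᵢ/nᵢ) / Σ(bᵢcᵢ/nᵢ), where nᵢ is the stratum total.
Stratum 1 (Low): n = 187; a·d/n = 43·93/187 = 21.3850; b·c/n = 43·8/187 = 1.8396
Stratum 2 (Middle): n = 689; a·d/n = 93·300/689 = 40.4935; b·c/n = 245·51/689 = 18.1350
Stratum 3 (High): n = 301; a·d/n = 151·38/301 = 19.0631; b·c/n = 81·31/301 = 8.3422
OR_MH = (21.3850 + 40.4935 + 19.0631) / (1.8396 + 18.1350 + 8.3422) = 80.9416 / 28.3167 = 2.85844

2.86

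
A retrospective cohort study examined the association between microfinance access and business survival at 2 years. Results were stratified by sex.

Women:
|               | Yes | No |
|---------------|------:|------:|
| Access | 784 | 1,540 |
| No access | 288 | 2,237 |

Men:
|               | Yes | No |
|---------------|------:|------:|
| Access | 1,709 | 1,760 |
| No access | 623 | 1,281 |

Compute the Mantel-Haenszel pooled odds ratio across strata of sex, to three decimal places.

2.602

OR_MH = Σ(aᵢdᵢ/nᵢ) / Σ(bᵢcᵢ/nᵢ), where nᵢ is the stratum total.
Stratum 1 (Women): n = 4849; a·d/n = 784·2237/4849 = 361.6845; b·c/n = 1540·288/4849 = 91.4663
Stratum 2 (Men): n = 5373; a·d/n = 1709·1281/5373 = 407.4500; b·c/n = 1760·623/5373 = 204.0722
OR_MH = (361.6845 + 407.4500) / (91.4663 + 204.0722) = 769.1345 / 295.5385 = 2.60248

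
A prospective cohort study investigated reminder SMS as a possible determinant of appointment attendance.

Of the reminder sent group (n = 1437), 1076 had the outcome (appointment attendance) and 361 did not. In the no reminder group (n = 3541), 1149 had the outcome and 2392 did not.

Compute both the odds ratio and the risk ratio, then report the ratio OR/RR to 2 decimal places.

From the description: a = 1076, b = 361, c = 1149, d = 2392.
OR = (1076·2392)/(361·1149) = 2573792/414789 = 6.20506
Risk in exposed = 1076/1437 = 0.74878; risk in unexposed = 1149/3541 = 0.32448; RR = 2.30760
OR/RR = 6.20506 / 2.30760 = 2.68896
The outcome is not rare, so the OR lies further from 1 than the RR.

2.69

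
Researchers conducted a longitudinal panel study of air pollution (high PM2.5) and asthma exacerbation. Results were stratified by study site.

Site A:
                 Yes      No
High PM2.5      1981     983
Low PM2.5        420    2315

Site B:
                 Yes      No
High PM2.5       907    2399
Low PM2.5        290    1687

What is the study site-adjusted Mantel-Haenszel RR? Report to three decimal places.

3.226

RR_MH = Σ(aᵢ·n₀ᵢ/nᵢ) / Σ(cᵢ·n₁ᵢ/nᵢ), with n₁ᵢ = aᵢ+bᵢ (exposed), n₀ᵢ = cᵢ+dᵢ (unexposed), nᵢ = n₁ᵢ+n₀ᵢ.
Stratum 1 (Site A): n₁ = 2964, n₀ = 2735, n = 5699; a·n₀/n = 1981·2735/5699 = 950.6992; c·n₁/n = 420·2964/5699 = 218.4383
Stratum 2 (Site B): n₁ = 3306, n₀ = 1977, n = 5283; a·n₀/n = 907·1977/5283 = 339.4168; c·n₁/n = 290·3306/5283 = 181.4764
RR_MH = (950.6992 + 339.4168) / (218.4383 + 181.4764) = 1290.1161 / 399.9148 = 3.22598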